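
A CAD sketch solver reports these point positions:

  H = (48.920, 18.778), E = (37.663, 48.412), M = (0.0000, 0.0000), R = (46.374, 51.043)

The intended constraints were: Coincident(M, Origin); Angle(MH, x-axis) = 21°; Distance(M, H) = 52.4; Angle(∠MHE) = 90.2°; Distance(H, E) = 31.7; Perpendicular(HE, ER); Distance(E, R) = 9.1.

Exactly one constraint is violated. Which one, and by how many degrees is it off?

Perpendicular(HE, ER) — off by 3.99°.

M = (0.00, 0.00) ✓; MH at 21.00° ✓; |MH| = 52.40 ✓; ∠MHE = 90.20° ✓; |HE| = 31.70 ✓; ∠(HE, ER) = 93.99° ✗; |ER| = 9.100 ✓.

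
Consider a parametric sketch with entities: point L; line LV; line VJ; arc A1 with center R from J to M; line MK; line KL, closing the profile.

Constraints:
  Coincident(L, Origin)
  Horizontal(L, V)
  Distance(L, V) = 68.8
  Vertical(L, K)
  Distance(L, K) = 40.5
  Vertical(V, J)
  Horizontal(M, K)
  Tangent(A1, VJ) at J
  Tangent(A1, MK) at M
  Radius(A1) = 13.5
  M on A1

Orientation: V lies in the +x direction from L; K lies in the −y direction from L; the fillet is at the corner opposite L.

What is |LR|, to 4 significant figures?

61.54

L is at the origin; L and V share the same y with |LV| = 68.8 and V on the +x side, so V = (68.80, 0.000). LK is vertical with |LK| = 40.5 and K on the −y side, so K = (0.000, -40.50). The virtual corner opposite L is at (68.80, -40.50). A1 meets VJ tangentially, so RJ is at right angles to VJ and A1 meets MK tangentially, so RM is at right angles to MK, with radius 13.5, so the center R sits 13.5 in from both sides at R = (55.30, -27.00). Then |LR| = |R − L| = 61.54.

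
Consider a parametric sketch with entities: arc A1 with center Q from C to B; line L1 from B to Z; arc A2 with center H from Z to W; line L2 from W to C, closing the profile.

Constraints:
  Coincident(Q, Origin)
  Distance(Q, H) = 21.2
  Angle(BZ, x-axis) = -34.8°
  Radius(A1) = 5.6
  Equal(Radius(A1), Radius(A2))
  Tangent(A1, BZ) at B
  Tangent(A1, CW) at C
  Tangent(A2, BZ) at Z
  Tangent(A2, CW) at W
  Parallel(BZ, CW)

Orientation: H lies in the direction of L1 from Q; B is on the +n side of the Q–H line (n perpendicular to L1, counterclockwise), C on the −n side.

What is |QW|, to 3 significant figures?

21.9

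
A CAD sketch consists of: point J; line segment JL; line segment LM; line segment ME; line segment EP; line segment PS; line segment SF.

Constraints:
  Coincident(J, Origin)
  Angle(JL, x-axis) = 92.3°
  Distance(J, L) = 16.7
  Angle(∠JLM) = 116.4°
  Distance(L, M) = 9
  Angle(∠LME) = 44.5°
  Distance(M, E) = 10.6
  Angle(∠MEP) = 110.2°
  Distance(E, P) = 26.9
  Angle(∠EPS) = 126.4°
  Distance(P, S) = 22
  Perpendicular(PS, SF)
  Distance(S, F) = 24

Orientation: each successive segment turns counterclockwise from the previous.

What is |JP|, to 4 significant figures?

24.51

J is at the origin; JL runs at 92.3° with length 16.7, so L = (-0.6702, 16.69). ∠JLM = 116.4° gives LM at 155.9° from the x-axis; with |LM| = 9.0, M = (-8.886, 20.36). ∠LME = 44.5° gives ME at -68.60° from the x-axis; with |ME| = 10.6, E = (-5.018, 10.49). ∠MEP = 110.2° gives EP at 1.200° from the x-axis; with |EP| = 26.9, P = (21.88, 11.06). Then |JP| = |P − J| = 24.51.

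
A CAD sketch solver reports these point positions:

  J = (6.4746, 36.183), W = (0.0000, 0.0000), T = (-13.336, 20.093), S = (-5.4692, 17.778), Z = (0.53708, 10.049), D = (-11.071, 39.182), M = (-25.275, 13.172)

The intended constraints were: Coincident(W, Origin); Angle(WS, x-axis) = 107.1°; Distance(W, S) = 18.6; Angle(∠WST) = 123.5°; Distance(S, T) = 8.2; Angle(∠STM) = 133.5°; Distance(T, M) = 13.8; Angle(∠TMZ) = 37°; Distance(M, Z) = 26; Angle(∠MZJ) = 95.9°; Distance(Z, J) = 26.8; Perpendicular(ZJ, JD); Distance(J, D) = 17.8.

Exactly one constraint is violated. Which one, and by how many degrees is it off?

Perpendicular(ZJ, JD) — off by 3.10°.

W = (0.00, 0.00) ✓; WS at 107.1° ✓; |WS| = 18.60 ✓; ∠WST = 123.5° ✓; |ST| = 8.200 ✓; ∠STM = 133.5° ✓; |TM| = 13.80 ✓; ∠TMZ = 37.00° ✓; |MZ| = 26.00 ✓; ∠MZJ = 95.90° ✓; |ZJ| = 26.80 ✓; ∠(ZJ, JD) = 93.10° ✗; |JD| = 17.80 ✓.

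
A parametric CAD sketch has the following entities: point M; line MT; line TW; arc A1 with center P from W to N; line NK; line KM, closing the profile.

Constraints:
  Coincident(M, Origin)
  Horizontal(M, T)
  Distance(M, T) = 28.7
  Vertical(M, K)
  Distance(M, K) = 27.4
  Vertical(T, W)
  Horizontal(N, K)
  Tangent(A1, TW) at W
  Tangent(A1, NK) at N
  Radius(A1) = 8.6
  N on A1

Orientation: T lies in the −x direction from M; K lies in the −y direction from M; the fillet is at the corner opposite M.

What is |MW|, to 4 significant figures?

34.31

The virtual corner opposite M is at (-28.70, -27.40). Tangency of A1 to TW means the radius PW is perpendicular to TW and the tangent condition forces PN to be normal to NK, with radius 8.6, so the center P sits 8.6 in from both sides at P = (-20.10, -18.80). That places the tangent points at W = (-28.70, -18.80) on TW and N = (-20.10, -27.40) on NK. Then |MW| = |W − M| = 34.31.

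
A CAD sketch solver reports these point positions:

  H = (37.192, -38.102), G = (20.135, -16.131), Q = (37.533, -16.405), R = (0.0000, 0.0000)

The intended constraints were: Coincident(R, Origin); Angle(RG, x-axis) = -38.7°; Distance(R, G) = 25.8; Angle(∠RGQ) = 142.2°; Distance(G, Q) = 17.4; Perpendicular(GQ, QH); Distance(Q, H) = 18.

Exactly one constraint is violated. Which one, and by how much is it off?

Distance(Q, H) = 18 — off by 3.70.

R = (0.00, 0.00) ✓; RG at -38.70° ✓; |RG| = 25.80 ✓; ∠RGQ = 142.2° ✓; |GQ| = 17.40 ✓; ∠(GQ, QH) = 90.00° ✓; |QH| = 21.70 ✗.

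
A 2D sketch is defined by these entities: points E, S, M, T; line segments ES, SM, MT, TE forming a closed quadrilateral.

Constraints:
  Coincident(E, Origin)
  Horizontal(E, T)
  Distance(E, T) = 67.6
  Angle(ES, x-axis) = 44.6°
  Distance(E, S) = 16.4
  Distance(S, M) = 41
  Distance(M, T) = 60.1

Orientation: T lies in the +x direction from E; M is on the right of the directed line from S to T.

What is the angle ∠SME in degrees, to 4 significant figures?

22.45°

Checks: |SM| = 41.00 ✓; |MT| = 60.10 ✓.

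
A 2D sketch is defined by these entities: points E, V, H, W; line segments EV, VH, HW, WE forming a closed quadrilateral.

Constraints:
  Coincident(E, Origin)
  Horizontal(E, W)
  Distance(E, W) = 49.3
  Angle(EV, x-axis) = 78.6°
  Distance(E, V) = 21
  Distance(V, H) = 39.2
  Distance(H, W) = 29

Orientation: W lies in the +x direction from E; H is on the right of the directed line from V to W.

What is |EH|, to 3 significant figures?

27.2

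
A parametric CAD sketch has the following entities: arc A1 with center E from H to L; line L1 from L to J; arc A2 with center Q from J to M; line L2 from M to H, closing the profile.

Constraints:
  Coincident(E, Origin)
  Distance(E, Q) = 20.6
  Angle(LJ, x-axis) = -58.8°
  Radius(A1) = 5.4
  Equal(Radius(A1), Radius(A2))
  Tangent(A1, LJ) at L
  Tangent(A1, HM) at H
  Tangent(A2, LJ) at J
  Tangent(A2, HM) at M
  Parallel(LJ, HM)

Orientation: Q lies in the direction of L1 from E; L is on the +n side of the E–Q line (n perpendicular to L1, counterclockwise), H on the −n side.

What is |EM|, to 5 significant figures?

21.296

The slot axis is L1's direction at -58.8°, so u = (cos -58.8°, sin -58.8°) = (0.51803, -0.85536) and n = (−sin -58.8°, cos -58.8°) = (0.85536, 0.51803). E is at the origin and Q lies 20.6 along u from E, so Q = 20.6·u = (10.671, -17.621). Tangency of A1 to both parallel lines with radius 5.4 puts L and H at E ± 5.4·n: L = (4.6190, 2.7973), H = (-4.6190, -2.7973). Equal radii place J and M the same way about Q: J = Q + 5.4·n = (15.290, -14.823), M = Q − 5.4·n = (6.0524, -20.418). Then |EM| = |M − E| = 21.296.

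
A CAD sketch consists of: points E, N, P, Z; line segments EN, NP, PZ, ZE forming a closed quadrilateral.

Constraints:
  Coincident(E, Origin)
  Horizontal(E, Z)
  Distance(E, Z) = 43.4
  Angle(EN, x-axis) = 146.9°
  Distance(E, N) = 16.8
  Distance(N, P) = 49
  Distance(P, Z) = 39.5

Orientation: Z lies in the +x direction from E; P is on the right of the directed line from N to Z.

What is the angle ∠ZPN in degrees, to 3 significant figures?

81.5°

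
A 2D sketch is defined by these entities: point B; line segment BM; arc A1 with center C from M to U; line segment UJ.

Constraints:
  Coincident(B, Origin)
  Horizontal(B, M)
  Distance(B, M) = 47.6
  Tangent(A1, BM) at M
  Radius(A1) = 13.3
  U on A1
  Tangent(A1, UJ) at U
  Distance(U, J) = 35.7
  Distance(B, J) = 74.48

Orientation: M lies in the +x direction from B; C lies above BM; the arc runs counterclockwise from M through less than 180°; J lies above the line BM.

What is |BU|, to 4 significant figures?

62.67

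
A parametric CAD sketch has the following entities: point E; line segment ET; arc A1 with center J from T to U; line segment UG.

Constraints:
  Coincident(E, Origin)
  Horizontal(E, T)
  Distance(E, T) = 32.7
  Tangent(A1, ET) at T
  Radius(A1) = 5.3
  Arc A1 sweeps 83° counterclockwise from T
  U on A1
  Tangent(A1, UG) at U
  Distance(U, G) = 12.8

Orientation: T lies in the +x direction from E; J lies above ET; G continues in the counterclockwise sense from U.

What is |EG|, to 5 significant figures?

43.165

On A1, T sits at bearing -90° from J; an 83° counterclockwise sweep puts U at bearing -7°, so U = J + 5.3·(cos -7°, sin -7°) = (37.960, 4.6541). A1 meets UG tangentially, so JU is at right angles to UG, so UG runs along (−sin -7°, cos -7°); with |UG| = 12.8, G = (39.520, 17.359). Then |EG| = |G − E| = 43.165.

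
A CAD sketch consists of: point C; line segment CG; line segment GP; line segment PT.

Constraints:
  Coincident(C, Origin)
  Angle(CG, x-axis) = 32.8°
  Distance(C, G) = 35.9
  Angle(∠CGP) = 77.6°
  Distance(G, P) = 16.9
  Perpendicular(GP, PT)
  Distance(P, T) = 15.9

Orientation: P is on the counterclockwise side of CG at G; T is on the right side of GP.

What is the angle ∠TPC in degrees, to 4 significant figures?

165.3°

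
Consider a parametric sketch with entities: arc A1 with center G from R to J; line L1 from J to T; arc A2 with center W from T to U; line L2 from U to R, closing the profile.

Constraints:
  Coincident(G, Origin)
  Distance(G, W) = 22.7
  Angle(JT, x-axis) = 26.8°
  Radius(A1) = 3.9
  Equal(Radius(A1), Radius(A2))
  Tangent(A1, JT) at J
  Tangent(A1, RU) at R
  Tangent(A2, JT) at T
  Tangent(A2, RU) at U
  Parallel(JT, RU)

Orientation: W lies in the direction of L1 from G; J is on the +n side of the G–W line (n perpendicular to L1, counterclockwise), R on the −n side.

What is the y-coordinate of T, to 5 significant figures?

13.716

The slot axis is L1's direction at 26.8°, so u = (cos 26.8°, sin 26.8°) = (0.89259, 0.45088) and n = (−sin 26.8°, cos 26.8°) = (-0.45088, 0.89259). G is at the origin and W lies 22.7 along u from G, so W = 22.7·u = (20.262, 10.235). Tangency of A1 to both parallel lines with radius 3.9 puts J and R at G ± 3.9·n: J = (-1.7584, 3.4811), R = (1.7584, -3.4811). Equal radii place T and U the same way about W: T = W + 3.9·n = (18.503, 13.716), U = W − 3.9·n = (22.020, 6.7538). So T.y = 13.716.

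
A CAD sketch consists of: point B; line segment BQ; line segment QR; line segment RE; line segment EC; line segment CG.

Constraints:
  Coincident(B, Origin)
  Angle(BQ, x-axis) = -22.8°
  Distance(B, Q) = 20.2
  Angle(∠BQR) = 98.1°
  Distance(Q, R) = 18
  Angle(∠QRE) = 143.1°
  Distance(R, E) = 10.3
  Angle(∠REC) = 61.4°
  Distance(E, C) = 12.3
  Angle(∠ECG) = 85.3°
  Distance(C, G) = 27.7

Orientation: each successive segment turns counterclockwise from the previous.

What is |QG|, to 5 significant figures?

15.825

∠REC = 61.4° gives EC at -145.40° from the x-axis; with |EC| = 12.3, C = (16.664, 10.876). ∠ECG = 85.3° gives CG at -50.700° from the x-axis; with |CG| = 27.7, G = (34.209, -10.559). Then |QG| = |G − Q| = 15.825.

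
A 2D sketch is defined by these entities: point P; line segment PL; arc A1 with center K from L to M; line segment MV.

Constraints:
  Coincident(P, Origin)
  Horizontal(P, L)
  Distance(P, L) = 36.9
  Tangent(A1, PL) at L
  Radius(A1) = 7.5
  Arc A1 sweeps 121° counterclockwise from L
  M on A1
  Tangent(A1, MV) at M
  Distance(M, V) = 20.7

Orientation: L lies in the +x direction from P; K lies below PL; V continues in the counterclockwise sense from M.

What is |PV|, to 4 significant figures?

50.39

P is at the origin; PL is horizontal with |PL| = 36.9 and L on the +x side, so L = (36.90, 0.000). Tangency of A1 to PL means the radius KL is perpendicular to PL, so K = L + (0, -7.5) = (36.90, -7.500). On A1, L sits at bearing 90° from K; a 121° counterclockwise sweep puts M at bearing 211°, so M = K + 7.5·(cos 211°, sin 211°) = (30.47, -11.36). A1 meets MV tangentially, so KM is at right angles to MV, so MV runs along (−sin 211°, cos 211°); with |MV| = 20.7, V = (41.13, -29.11). Then |PV| = |V − P| = 50.39.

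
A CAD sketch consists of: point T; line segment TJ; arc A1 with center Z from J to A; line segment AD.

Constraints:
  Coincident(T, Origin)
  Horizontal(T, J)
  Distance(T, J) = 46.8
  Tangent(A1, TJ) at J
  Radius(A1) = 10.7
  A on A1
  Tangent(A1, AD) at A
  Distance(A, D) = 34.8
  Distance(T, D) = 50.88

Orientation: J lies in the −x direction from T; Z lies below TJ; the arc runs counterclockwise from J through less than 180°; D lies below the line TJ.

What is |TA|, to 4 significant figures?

57.15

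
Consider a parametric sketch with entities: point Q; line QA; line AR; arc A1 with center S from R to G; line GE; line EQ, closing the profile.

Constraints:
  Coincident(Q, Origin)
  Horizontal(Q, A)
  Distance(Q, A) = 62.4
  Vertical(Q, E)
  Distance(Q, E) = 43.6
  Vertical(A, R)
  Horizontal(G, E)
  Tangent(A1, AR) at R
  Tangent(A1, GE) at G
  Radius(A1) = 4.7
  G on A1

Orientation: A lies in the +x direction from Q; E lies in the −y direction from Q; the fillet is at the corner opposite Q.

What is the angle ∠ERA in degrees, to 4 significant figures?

94.31°

The virtual corner opposite Q is at (62.40, -43.60). A1 meets AR tangentially, so SR is at right angles to AR and since A1 is tangent to GE there, SG ⟂ GE, with radius 4.7, so the center S sits 4.7 in from both sides at S = (57.70, -38.90). That places the tangent points at R = (62.40, -38.90) on AR and G = (57.70, -43.60) on GE. Then cos ∠ERA = RE·RA / (|RE||RA|), giving 94.31°.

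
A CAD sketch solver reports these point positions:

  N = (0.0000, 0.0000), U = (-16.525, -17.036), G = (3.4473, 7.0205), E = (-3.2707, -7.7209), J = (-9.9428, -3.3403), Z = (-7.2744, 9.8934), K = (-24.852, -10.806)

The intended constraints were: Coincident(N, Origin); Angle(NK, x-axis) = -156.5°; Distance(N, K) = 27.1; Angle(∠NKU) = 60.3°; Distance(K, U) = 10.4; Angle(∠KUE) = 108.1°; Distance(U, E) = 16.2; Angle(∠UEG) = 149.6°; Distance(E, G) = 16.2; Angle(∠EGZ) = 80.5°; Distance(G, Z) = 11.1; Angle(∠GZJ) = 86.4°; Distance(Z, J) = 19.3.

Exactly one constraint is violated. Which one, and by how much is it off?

Distance(Z, J) = 19.3 — off by 5.80.

N = (0.00, 0.00) ✓; NK at -156.5° ✓; |NK| = 27.10 ✓; ∠NKU = 60.30° ✓; |KU| = 10.40 ✓; ∠KUE = 108.1° ✓; |UE| = 16.20 ✓; ∠UEG = 149.6° ✓; |EG| = 16.20 ✓; ∠EGZ = 80.50° ✓; |GZ| = 11.10 ✓; ∠GZJ = 86.40° ✓; |ZJ| = 13.50 ✗.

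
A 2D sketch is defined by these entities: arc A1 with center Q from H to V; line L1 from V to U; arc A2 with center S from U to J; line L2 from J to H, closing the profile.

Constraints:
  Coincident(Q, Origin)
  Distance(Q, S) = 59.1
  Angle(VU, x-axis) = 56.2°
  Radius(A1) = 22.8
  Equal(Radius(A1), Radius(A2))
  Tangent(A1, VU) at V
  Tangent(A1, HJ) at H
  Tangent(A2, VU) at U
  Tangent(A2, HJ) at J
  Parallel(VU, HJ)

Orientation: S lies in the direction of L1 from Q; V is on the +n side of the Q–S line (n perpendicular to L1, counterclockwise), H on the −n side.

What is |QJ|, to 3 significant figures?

63.3

Tangency of A1 to both parallel lines with radius 22.8 puts V and H at Q ± 22.8·n: V = (-18.9, 12.7), H = (18.9, -12.7). Equal radii place U and J the same way about S: U = S + 22.8·n = (13.9, 61.8), J = S − 22.8·n = (51.8, 36.4). Then |QJ| = |J − Q| = 63.3.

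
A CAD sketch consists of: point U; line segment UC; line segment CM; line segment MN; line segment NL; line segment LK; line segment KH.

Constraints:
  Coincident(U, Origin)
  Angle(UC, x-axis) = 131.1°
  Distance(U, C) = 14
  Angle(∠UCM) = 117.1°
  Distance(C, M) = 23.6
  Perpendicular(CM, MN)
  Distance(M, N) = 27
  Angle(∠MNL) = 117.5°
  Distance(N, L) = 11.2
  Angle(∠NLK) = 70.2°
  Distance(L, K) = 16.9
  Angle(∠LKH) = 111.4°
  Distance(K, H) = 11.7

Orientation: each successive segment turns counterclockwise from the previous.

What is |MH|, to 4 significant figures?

9.932

∠NLK = 70.2° gives LK at 96.30° from the x-axis; with |LK| = 16.9, K = (-16.53, -7.174). ∠LKH = 111.4° gives KH at 164.9° from the x-axis; with |KH| = 11.7, H = (-27.83, -4.126). Then |MH| = |H − M| = 9.932.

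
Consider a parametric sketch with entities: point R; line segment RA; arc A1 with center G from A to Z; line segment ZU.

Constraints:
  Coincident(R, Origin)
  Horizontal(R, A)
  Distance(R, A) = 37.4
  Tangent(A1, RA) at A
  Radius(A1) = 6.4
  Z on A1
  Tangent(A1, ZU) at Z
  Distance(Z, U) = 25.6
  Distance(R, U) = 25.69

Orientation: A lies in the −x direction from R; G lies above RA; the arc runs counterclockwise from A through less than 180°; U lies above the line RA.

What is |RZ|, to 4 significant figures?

32.79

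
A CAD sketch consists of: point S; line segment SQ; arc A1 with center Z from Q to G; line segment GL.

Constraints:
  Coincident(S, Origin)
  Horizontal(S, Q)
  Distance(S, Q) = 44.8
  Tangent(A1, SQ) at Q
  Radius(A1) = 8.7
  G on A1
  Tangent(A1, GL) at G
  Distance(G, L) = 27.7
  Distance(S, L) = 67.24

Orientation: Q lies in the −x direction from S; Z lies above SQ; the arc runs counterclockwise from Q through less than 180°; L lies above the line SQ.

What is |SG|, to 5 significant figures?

41.192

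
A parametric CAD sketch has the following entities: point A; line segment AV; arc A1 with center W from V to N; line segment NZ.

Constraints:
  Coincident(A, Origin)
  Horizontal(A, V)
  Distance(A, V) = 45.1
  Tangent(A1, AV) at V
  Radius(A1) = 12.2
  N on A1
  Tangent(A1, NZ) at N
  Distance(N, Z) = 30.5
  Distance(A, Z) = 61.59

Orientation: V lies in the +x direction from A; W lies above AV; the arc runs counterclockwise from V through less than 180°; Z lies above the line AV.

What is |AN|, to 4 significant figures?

58.72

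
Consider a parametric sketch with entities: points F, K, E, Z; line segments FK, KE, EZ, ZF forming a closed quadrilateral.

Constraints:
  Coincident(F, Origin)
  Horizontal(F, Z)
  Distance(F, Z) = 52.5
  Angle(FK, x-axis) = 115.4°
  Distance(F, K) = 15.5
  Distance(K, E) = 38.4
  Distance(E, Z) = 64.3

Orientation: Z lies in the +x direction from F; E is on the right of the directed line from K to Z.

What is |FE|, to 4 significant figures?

25.38

Checks: |KE| = 38.40 ✓; |EZ| = 64.30 ✓.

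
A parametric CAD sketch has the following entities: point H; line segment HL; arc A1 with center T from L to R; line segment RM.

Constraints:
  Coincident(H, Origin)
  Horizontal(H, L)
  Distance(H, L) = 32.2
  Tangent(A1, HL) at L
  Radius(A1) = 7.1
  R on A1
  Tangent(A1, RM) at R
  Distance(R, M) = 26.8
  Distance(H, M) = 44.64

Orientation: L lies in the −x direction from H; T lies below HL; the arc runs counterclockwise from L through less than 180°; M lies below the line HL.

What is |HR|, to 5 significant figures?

39.975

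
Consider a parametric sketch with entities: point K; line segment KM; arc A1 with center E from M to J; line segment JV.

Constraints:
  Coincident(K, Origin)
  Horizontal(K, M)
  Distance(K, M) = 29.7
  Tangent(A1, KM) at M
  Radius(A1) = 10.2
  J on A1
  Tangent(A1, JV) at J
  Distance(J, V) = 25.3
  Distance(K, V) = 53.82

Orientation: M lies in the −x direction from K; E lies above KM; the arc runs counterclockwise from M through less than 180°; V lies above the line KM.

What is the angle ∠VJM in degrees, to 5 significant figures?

112.05°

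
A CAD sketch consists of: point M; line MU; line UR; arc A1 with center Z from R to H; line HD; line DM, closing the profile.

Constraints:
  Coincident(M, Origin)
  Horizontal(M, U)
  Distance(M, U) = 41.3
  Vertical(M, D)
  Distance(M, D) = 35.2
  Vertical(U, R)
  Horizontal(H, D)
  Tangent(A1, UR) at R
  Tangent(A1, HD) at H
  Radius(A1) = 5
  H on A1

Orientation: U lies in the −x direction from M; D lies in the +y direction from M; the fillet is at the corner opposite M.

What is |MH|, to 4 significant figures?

50.56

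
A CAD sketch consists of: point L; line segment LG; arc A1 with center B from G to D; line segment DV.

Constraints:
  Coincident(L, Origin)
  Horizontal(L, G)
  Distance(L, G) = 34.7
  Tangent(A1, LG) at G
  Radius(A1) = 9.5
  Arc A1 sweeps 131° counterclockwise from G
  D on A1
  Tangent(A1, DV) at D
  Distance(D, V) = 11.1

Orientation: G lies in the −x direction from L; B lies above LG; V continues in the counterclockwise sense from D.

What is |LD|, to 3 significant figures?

31.7

L is at the origin; LG is horizontal with |LG| = 34.7 and G on the −x side, so G = (-34.7, 0.00). The tangent condition forces BG to be normal to LG, so B = G + (0, 9.5) = (-34.7, 9.50). On A1, G sits at bearing -90° from B; a 131° counterclockwise sweep puts D at bearing 41°, so D = B + 9.5·(cos 41°, sin 41°) = (-27.5, 15.7). Then |LD| = |D − L| = 31.7.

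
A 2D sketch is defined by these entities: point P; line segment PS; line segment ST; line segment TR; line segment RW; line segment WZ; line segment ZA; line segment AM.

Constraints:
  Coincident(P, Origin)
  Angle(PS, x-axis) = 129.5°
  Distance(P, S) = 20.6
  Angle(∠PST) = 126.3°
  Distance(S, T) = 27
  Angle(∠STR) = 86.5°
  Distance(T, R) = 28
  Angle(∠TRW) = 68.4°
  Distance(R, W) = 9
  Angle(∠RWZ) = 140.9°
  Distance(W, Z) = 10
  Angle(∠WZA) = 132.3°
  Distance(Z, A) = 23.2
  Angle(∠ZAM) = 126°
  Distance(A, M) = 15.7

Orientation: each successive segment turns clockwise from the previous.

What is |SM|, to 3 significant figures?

38.1

∠WZA = 132.3° gives ZA at 144° from the x-axis; with |ZA| = 23.2, A = (-14.0, 38.3). ∠ZAM = 126.0° gives AM at 89.9° from the x-axis; with |AM| = 15.7, M = (-14.0, 54.0). Then |SM| = |M − S| = 38.1.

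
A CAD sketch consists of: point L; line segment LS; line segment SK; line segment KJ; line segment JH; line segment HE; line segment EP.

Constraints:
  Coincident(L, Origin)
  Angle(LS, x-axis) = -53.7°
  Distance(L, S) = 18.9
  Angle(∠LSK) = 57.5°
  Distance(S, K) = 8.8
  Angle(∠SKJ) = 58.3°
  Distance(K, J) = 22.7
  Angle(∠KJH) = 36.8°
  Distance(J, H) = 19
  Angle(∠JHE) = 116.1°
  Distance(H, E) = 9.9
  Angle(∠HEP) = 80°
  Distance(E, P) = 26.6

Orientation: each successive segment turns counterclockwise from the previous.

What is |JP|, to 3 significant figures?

16.4

L is at the origin; LS runs at -53.7° with length 18.9, so S = (11.2, -15.2). ∠LSK = 57.5° gives SK at 68.8° from the x-axis; with |SK| = 8.8, K = (14.4, -7.03). ∠SKJ = 58.3° gives KJ at -170° from the x-axis; with |KJ| = 22.7, J = (-7.95, -11.2). ∠KJH = 36.8° gives JH at -26.3° from the x-axis; with |JH| = 19.0, H = (9.08, -19.6). ∠JHE = 116.1° gives HE at 37.6° from the x-axis; with |HE| = 9.9, E = (16.9, -13.5). ∠HEP = 80.0° gives EP at 138° from the x-axis; with |EP| = 26.6, P = (-2.71, 4.39). Then |JP| = |P − J| = 16.4.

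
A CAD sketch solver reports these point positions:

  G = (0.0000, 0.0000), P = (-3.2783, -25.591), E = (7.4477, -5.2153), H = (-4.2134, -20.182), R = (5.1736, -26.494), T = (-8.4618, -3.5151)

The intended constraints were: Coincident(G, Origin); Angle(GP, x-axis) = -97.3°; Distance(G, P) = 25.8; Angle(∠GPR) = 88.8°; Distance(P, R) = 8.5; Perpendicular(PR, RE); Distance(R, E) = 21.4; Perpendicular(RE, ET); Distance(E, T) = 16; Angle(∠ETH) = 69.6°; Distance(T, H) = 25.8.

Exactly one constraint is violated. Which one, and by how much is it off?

Distance(T, H) = 25.8 — off by 8.60.

G = (0.00, 0.00) ✓; GP at -97.30° ✓; |GP| = 25.80 ✓; ∠GPR = 88.80° ✓; |PR| = 8.500 ✓; ∠(PR, RE) = 90.00° ✓; |RE| = 21.40 ✓; ∠(RE, ET) = 90.00° ✓; |ET| = 16.00 ✓; ∠ETH = 69.60° ✓; |TH| = 17.20 ✗.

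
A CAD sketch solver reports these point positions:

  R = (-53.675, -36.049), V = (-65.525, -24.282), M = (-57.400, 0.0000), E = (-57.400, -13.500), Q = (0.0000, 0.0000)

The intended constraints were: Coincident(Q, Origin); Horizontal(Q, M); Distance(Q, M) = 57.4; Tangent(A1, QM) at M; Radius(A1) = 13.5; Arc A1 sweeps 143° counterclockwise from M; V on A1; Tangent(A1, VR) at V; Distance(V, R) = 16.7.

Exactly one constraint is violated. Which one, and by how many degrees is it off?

Tangent(A1, VR) at V — off by 7.80°.

Q = (0.00, 0.00) ✓; Q.y = 0.00, M.y = 0.00 ✓; |QM| = 57.40 ✓; ∠(EM, MQ) = 90.00° ✓; |EM| = 13.50 ✓; bearing(E→V) − bearing(E→M) = 143.0° ✓; |EV| = 13.50 ✓; ∠(EV, VR) = 97.80° ✗; |VR| = 16.70 ✓.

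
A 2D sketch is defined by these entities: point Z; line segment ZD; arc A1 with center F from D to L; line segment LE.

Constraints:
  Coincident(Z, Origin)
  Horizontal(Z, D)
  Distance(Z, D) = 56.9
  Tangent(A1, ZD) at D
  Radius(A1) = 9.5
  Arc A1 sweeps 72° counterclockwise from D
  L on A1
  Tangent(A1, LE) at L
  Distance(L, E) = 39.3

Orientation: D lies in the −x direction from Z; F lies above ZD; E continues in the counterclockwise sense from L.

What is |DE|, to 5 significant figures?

48.779

Z is at the origin; ZD is horizontal with |ZD| = 56.9 and D on the −x side, so D = (-56.900, 0.0000). Tangency of A1 to ZD means the radius FD is perpendicular to ZD, so F = D + (0, 9.5) = (-56.900, 9.5000). On A1, D sits at bearing -90° from F; a 72° counterclockwise sweep puts L at bearing -18°, so L = F + 9.5·(cos -18°, sin -18°) = (-47.865, 6.5643). A1 meets LE tangentially, so FL is at right angles to LE, so LE runs along (−sin -18°, cos -18°); with |LE| = 39.3, E = (-35.721, 43.941). Then |DE| = |E − D| = 48.779.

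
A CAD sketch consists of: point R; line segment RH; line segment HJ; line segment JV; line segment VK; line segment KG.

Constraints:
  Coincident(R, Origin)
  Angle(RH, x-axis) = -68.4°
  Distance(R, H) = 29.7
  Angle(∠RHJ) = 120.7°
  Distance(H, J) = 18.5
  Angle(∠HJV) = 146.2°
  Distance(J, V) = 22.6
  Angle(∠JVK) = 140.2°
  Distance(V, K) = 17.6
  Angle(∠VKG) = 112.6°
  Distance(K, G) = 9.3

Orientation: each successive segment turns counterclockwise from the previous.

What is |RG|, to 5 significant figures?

51.128

∠JVK = 140.2° gives VK at 64.500° from the x-axis; with |VK| = 17.6, K = (57.310, -5.2110). ∠VKG = 112.6° gives KG at 131.90° from the x-axis; with |KG| = 9.3, G = (51.099, 1.7111). Then |RG| = |G − R| = 51.128.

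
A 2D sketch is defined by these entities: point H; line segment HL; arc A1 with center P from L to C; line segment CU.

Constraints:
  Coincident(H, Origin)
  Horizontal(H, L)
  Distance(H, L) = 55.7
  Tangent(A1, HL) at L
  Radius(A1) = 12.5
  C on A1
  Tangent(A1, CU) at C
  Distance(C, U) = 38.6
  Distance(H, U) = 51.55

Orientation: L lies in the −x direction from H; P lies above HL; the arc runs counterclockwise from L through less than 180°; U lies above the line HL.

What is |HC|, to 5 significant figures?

44.883

H is at the origin; H and L share the same y with |HL| = 55.7 and L on the −x side, so L = (-55.700, 0.0000). The tangent condition forces PL to be normal to HL, so P = L + (0, 12.5) = (-55.700, 12.500). Since PC ⟂ CU (tangency), |PU| = √(12.5² + 38.6²) = 40.574 regardless of where C sits on A1. So U lies on both circle(H, 51.55) and circle(P, 40.574); the above-HL intersection is U = (-28.723, 42.806). C is the foot of the tangent from U: C = (-44.257, 7.4697).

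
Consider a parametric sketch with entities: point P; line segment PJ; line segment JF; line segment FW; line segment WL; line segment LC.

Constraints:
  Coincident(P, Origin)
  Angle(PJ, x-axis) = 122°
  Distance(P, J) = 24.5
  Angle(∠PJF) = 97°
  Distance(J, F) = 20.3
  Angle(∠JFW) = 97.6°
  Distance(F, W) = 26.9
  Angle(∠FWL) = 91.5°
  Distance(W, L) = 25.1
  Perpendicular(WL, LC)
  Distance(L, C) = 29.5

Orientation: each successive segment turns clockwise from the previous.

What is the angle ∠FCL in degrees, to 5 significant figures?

84.226°

∠FWL = 91.5° gives WL at -131.90° from the x-axis; with |WL| = 25.1, L = (5.5753, -3.6125). The perpendicularity gives LC at right angles to WL, so LC runs at 138.10°; with |LC| = 29.5, C = (-16.382, 16.089). Then cos ∠FCL = CF·CL / (|CF||CL|), giving 84.226°.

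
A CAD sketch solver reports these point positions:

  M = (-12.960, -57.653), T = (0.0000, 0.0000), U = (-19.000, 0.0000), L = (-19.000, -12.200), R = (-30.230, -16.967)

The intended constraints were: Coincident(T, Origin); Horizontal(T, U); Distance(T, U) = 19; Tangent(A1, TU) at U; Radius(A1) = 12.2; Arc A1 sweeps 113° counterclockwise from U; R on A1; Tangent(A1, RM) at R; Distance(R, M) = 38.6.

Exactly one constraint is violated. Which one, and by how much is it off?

Distance(R, M) = 38.6 — off by 5.60.

T = (0.00, 0.00) ✓; T.y = 0.00, U.y = 0.00 ✓; |TU| = 19.00 ✓; ∠(LU, UT) = 90.00° ✓; |LU| = 12.20 ✓; bearing(L→R) − bearing(L→U) = 113.0° ✓; |LR| = 12.20 ✓; ∠(LR, RM) = 90.00° ✓; |RM| = 44.20 ✗.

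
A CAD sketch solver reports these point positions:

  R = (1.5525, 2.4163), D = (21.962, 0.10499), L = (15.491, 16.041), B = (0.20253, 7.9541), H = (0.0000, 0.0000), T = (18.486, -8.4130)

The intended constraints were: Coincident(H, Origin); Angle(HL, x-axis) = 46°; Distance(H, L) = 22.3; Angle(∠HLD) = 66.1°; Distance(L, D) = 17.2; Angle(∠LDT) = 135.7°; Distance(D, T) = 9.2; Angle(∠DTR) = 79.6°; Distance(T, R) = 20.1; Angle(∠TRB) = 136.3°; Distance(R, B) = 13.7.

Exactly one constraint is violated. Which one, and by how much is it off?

Distance(R, B) = 13.7 — off by 8.00.

H = (0.00, 0.00) ✓; HL at 46.00° ✓; |HL| = 22.30 ✓; ∠HLD = 66.10° ✓; |LD| = 17.20 ✓; ∠LDT = 135.7° ✓; |DT| = 9.200 ✓; ∠DTR = 79.60° ✓; |TR| = 20.10 ✓; ∠TRB = 136.3° ✓; |RB| = 5.700 ✗.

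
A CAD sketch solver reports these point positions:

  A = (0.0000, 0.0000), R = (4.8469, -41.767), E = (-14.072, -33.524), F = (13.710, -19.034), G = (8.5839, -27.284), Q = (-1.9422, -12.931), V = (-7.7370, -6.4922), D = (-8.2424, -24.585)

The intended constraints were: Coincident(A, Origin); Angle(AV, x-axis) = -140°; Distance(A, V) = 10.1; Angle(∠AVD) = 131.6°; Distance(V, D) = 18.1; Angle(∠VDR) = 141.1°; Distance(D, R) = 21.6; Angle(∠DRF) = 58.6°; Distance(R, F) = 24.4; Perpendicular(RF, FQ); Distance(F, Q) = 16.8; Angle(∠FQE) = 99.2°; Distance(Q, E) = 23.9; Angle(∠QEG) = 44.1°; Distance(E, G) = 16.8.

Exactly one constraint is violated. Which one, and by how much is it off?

Distance(E, G) = 16.8 — off by 6.70.

A = (0.00, 0.00) ✓; AV at -140.0° ✓; |AV| = 10.10 ✓; ∠AVD = 131.6° ✓; |VD| = 18.10 ✓; ∠VDR = 141.1° ✓; |DR| = 21.60 ✓; ∠DRF = 58.60° ✓; |RF| = 24.40 ✓; ∠(RF, FQ) = 90.00° ✓; |FQ| = 16.80 ✓; ∠FQE = 99.20° ✓; |QE| = 23.90 ✓; ∠QEG = 44.10° ✓; |EG| = 23.50 ✗.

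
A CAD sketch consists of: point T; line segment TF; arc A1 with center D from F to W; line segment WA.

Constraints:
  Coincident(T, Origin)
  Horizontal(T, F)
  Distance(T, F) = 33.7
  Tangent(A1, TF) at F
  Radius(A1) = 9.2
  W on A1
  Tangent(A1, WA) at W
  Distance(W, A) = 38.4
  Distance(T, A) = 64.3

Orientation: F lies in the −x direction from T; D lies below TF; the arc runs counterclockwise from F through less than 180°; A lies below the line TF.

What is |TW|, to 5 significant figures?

43.852

Checks: ∠(DF, FT) = 90.00° ✓; |DF| = 9.200 ✓; |DW| = 9.200 ✓; ∠(DW, WA) = 90.00° ✓; |WA| = 38.40 ✓; |TA| = 64.30 ✓.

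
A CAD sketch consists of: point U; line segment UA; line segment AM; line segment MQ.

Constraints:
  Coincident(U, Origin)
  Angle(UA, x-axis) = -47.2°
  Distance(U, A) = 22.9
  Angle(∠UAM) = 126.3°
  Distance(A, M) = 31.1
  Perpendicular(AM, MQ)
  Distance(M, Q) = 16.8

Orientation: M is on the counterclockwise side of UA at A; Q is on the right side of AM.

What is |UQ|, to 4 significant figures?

56.90

U is at the origin; UA runs at -47.2° with length 22.9, so A = 22.9·(cos -47.2°, sin -47.2°) = (15.56, -16.80). ∠UAM = 126.3°, so AM runs at -47.2° + (180° − 126.3°) = 6.500° from the x-axis; with |AM| = 31.1, M = A + 31.1·(cos 6.500°, sin 6.500°) = (46.46, -13.28). AM is perpendicular to MQ; with |MQ| = 16.8 on the right of AM, Q = M + 16.8·(0.1132, -0.9936) = (48.36, -29.97). Then |UQ| = |Q − U| = 56.90.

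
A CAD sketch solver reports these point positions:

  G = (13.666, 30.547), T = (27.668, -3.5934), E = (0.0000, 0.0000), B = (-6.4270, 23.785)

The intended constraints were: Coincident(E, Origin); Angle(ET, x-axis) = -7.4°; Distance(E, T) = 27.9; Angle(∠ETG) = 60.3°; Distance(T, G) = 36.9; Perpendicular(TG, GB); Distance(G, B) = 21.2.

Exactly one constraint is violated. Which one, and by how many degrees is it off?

Perpendicular(TG, GB) — off by 3.70°.

E = (0.00, 0.00) ✓; ET at -7.400° ✓; |ET| = 27.90 ✓; ∠ETG = 60.30° ✓; |TG| = 36.90 ✓; ∠(TG, GB) = 86.30° ✗; |GB| = 21.20 ✓.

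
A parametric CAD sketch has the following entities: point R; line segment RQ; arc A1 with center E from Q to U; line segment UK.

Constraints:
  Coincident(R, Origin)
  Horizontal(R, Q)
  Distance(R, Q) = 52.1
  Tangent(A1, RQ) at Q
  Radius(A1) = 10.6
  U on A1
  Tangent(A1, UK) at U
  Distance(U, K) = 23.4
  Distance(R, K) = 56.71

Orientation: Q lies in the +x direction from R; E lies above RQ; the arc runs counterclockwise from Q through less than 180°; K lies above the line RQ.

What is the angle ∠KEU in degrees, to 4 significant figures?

65.63°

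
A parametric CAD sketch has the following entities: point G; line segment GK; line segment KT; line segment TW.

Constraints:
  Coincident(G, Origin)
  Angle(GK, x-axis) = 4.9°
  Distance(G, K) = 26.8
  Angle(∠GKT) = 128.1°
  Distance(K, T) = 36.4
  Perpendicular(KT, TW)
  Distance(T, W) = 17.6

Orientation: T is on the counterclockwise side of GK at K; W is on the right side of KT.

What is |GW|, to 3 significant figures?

65.6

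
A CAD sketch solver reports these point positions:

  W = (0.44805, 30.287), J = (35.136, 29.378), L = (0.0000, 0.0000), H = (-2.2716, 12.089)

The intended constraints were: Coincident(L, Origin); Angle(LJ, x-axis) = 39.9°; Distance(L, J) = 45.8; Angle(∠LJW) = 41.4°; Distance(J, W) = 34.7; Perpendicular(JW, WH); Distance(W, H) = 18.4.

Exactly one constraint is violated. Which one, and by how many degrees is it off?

Perpendicular(JW, WH) — off by 7.00°.

L = (0.00, 0.00) ✓; LJ at 39.90° ✓; |LJ| = 45.80 ✓; ∠LJW = 41.40° ✓; |JW| = 34.70 ✓; ∠(JW, WH) = 83.00° ✗; |WH| = 18.40 ✓.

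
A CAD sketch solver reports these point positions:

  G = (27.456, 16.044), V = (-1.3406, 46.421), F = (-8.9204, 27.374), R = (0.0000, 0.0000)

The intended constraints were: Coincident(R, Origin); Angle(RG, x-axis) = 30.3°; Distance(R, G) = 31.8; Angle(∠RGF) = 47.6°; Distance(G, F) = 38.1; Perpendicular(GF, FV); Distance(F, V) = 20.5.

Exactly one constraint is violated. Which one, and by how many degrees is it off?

Perpendicular(GF, FV) — off by 4.40°.

R = (0.00, 0.00) ✓; RG at 30.30° ✓; |RG| = 31.80 ✓; ∠RGF = 47.60° ✓; |GF| = 38.10 ✓; ∠(GF, FV) = 94.40° ✗; |FV| = 20.50 ✓.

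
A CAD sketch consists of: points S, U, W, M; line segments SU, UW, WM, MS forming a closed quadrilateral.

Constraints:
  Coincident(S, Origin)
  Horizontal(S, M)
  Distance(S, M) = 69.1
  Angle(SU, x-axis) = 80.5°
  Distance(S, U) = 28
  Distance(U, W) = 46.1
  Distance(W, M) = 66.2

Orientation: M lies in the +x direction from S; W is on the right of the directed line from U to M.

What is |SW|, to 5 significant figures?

19.285

Checks: |UW| = 46.10 ✓; |WM| = 66.20 ✓.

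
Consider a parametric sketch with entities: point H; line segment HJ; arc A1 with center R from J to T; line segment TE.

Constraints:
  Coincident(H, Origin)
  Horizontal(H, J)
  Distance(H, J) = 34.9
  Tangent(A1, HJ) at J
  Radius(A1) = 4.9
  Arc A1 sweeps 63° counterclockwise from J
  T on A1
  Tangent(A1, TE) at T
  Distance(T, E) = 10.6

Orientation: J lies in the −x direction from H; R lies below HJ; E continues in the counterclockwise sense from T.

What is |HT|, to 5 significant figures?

39.357

H is at the origin; HJ is horizontal with |HJ| = 34.9 and J on the −x side, so J = (-34.900, 0.0000). Since A1 is tangent to HJ there, RJ ⟂ HJ, so R = J + (0, -4.9) = (-34.900, -4.9000). On A1, J sits at bearing 90° from R; a 63° counterclockwise sweep puts T at bearing 153°, so T = R + 4.9·(cos 153°, sin 153°) = (-39.266, -2.6754). Then |HT| = |T − H| = 39.357.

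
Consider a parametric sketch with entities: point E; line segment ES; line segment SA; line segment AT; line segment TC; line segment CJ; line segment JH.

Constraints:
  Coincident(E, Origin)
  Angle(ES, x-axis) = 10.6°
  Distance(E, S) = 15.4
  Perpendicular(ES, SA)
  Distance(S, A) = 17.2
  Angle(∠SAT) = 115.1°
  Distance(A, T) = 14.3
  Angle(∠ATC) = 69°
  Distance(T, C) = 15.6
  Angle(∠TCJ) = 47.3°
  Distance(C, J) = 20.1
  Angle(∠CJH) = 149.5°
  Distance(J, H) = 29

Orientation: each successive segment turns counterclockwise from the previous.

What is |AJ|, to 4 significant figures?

3.461

E is at the origin; ES runs at 10.6° with length 15.4, so S = (15.14, 2.833). ES is perpendicular to SA, so SA runs at 100.6°; with |SA| = 17.2, A = (11.97, 19.74). ∠SAT = 115.1° gives AT at 165.5° from the x-axis; with |AT| = 14.3, T = (-1.871, 23.32). ∠ATC = 69.0° gives TC at -83.50° from the x-axis; with |TC| = 15.6, C = (-0.1053, 7.820). ∠TCJ = 47.3° gives CJ at 49.20° from the x-axis; with |CJ| = 20.1, J = (13.03, 23.04). Then |AJ| = |J − A| = 3.461.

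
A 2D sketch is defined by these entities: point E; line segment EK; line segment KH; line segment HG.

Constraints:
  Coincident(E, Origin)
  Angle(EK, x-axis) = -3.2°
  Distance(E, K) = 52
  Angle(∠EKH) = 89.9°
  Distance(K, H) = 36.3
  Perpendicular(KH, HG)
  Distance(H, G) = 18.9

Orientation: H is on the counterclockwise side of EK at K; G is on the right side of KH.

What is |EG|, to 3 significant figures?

79.6

∠EKH = 89.9°, so KH runs at -3.2° + (180° − 89.9°) = 86.9° from the x-axis; with |KH| = 36.3, H = K + 36.3·(cos 86.9°, sin 86.9°) = (53.9, 33.3). The perpendicularity gives HG at right angles to KH; with |HG| = 18.9 on the right of KH, G = H + 18.9·(0.999, -0.0541) = (72.8, 32.3). Then |EG| = |G − E| = 79.6.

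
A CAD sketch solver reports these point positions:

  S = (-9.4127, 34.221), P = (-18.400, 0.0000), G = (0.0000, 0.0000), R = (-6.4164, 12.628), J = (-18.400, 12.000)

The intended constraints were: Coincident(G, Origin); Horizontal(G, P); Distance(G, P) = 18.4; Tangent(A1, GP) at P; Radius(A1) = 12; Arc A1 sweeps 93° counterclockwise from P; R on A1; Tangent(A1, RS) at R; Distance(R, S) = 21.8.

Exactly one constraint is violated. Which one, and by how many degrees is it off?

Tangent(A1, RS) at R — off by 4.90°.

G = (0.00, 0.00) ✓; G.y = 0.00, P.y = 0.00 ✓; |GP| = 18.40 ✓; ∠(JP, PG) = 90.00° ✓; |JP| = 12.00 ✓; bearing(J→R) − bearing(J→P) = 93.00° ✓; |JR| = 12.00 ✓; ∠(JR, RS) = 85.10° ✗; |RS| = 21.80 ✓.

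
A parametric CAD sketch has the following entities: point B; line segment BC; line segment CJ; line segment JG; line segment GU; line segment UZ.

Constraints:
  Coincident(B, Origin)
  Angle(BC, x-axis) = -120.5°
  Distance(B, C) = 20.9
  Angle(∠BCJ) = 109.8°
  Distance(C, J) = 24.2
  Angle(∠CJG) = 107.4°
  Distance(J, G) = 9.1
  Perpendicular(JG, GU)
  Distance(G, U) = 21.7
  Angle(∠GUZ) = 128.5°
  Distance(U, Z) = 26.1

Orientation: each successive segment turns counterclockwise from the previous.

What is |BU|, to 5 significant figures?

14.032

∠CJG = 107.4° gives JG at 22.300° from the x-axis; with |JG| = 9.1, G = (13.270, -33.174). The perpendicularity gives GU at right angles to JG, so GU runs at 112.30°; with |GU| = 21.7, U = (5.0358, -13.097). Then |BU| = |U − B| = 14.032.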